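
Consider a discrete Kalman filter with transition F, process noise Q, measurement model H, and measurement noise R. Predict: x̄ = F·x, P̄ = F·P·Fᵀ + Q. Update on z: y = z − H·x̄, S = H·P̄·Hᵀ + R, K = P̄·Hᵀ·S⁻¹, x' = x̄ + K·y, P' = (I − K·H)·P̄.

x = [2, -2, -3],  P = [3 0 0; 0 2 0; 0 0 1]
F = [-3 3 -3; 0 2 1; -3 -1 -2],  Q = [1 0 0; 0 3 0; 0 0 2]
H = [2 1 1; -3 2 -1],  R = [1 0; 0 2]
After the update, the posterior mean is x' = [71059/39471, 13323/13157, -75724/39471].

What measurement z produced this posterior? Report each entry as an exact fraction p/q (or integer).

x̄ = F·x = [-3, -7, 2]
P̄ = F·P·Fᵀ + Q = [55 9 27; 9 12 -6; 27 -6 35]
S = H·P̄·Hᵀ + R = [400 -473; -473 658]
K = P̄·Hᵀ·S⁻¹ = [13766/39471 -542/39471; 5737/13157 4184/13157; -5930/39471 -11941/39471]
x' − x̄ = [189472/39471, 105422/13157, -154666/39471] = K·y
y = (KᵀK)⁻¹·Kᵀ·(x' − x̄) = [14, 6]
z = y + H·x̄ = [14, 6] + [-11, -7] = [3, -1]

z = [3, -1]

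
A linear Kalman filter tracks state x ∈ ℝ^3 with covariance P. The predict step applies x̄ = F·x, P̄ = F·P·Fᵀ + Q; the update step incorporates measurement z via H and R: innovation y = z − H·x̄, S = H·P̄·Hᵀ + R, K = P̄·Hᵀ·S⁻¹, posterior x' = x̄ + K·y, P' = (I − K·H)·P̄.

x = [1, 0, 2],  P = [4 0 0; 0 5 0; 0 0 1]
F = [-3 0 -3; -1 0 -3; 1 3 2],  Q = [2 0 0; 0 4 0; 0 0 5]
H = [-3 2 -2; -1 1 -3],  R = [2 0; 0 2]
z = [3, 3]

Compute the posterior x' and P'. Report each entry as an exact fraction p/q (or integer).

x' = [-17647/5559, -180695/38913, -56171/38913]
P' = [25618/5559 38546/5559 2960/5559; 38546/5559 457246/38913 58654/38913; 2960/5559 58654/38913 23092/38913]

x̄ = F·x = [-9, -7, 5]
P̄ = F·P·Fᵀ + Q = [47 21 -18; 21 17 -10; -18 -10 58]
y = z − H·x̄ = [0, 16]
S = H·P̄·Hᵀ + R = [337 300; 300 498]
K = P̄·Hᵀ·S⁻¹ = [-947/1853 2024/5559; -2047/12971 5731/38913; 1494/12971 -15671/38913]
x' = x̄ + K·y = [-17647/5559, -180695/38913, -56171/38913]
P' = (I − K·H)·P̄ = [25618/5559 38546/5559 2960/5559; 38546/5559 457246/38913 58654/38913; 2960/5559 58654/38913 23092/38913]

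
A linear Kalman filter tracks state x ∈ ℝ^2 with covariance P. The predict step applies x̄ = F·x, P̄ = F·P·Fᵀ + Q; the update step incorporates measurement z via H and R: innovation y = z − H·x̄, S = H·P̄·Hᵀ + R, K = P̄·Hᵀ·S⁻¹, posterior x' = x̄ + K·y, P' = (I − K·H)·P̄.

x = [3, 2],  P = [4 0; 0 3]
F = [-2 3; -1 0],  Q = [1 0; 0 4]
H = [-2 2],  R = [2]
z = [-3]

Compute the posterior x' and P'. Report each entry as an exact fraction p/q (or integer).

x' = [-108/73, -3]
P' = [620/73 8; 8 8]

x̄ = F·x = [0, -3]
P̄ = F·P·Fᵀ + Q = [44 8; 8 8]
y = z − H·x̄ = [3]
S = H·P̄·Hᵀ + R = [146]
K = P̄·Hᵀ·S⁻¹ = [-36/73; 0]
x' = x̄ + K·y = [-108/73, -3]
P' = (I − K·H)·P̄ = [620/73 8; 8 8]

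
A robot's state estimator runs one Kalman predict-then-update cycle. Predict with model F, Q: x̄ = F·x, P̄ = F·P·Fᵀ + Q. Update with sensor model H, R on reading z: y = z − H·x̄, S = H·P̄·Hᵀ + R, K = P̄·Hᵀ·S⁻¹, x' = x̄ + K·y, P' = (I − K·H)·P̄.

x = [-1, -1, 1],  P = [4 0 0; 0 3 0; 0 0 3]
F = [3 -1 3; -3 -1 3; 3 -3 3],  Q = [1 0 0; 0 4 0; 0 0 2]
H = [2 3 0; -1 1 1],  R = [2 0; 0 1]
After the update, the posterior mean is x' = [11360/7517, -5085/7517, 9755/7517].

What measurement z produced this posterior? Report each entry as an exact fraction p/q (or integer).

z = [1, -1]

x̄ = F·x = [1, 7, 3]
P̄ = F·P·Fᵀ + Q = [67 -6 72; -6 70 0; 72 0 92]
S = H·P̄·Hᵀ + R = [828 226; 226 98]
K = P̄·Hᵀ·S⁻¹ = [5797/15034 -6761/7517; 557/7517 4545/7517; 2398/7517 -3996/7517]
x' − x̄ = [3843/7517, -57704/7517, -12796/7517] = K·y
y = (KᵀK)⁻¹·Kᵀ·(x' − x̄) = [-22, -10]
z = y + H·x̄ = [-22, -10] + [23, 9] = [1, -1]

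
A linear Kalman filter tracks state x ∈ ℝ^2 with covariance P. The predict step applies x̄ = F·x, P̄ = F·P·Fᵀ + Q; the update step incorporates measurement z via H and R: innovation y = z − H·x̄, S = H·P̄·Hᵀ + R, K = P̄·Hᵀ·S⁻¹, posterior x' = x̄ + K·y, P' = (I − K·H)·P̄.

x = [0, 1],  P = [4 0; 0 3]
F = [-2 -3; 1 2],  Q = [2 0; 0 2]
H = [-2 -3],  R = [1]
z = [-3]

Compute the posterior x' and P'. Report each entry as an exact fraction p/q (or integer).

x' = [-57/31, 68/31]
P' = [1251/31 -830/31; -830/31 554/31]

x̄ = F·x = [-3, 2]
P̄ = F·P·Fᵀ + Q = [45 -26; -26 18]
y = z − H·x̄ = [-3]
S = H·P̄·Hᵀ + R = [31]
K = P̄·Hᵀ·S⁻¹ = [-12/31; -2/31]
x' = x̄ + K·y = [-57/31, 68/31]
P' = (I − K·H)·P̄ = [1251/31 -830/31; -830/31 554/31]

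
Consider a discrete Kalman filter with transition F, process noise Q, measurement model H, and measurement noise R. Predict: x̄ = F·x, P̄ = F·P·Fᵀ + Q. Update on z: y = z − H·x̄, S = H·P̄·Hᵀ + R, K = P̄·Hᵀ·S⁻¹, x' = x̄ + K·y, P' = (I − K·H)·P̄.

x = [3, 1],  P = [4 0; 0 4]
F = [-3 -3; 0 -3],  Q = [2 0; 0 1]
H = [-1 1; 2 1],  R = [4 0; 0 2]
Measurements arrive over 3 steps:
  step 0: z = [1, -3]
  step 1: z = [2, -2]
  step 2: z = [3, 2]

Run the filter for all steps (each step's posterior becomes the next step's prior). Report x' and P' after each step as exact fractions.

step 0: x̄ = F·x = [-12, -3]
step 0: P̄ = F·P·Fᵀ + Q = [74 36; 36 37]
step 0: y = z − H·x̄ = [-8, 24]
step 0: S = H·P̄·Hᵀ + R = [43 -75; -75 479]
step 0: K = P̄·Hᵀ·S⁻¹ = [-2201/7486 2531/7486; 4327/7486 2381/7486]
step 0: x' = x̄ + K·y = [-5740/3743, 35/3743]
step 0: P' = (I − K·H)·P̄ = [2311/3743 -2091/3743; -2091/3743 6563/3743]
step 1: x̄ = F·x = [17115/3743, -105/3743]
step 1: P̄ = F·P·Fᵀ + Q = [49714/3743 40248/3743; 40248/3743 62810/3743]
step 1: y = z − H·x̄ = [24706/3743, -41611/3743]
step 1: S = H·P̄·Hᵀ + R = [47000/3743 3630/3743; 3630/3743 430144/3743]
step 1: K = P̄·Hᵀ·S⁻¹ = [-27802/122675 88153/269885; 7967/17525 12697/38555]
step 1: x' = x̄ + K·y = [-748304/1349425, -132716/192775]
step 1: P' = (I − K·H)·P̄ = [701606/1349425 -74526/192775; -74526/192775 276022/192775]
step 2: x̄ = F·x = [5031948/1349425, 398148/192775]
step 2: P̄ = F·P·Fᵀ + Q = [17012414/1349425 1813464/192775; 1813464/192775 2676973/192775]
step 2: y = z − H·x̄ = [6293187/1349425, -10152082/1349425]
step 2: S = H·P̄·Hᵀ + R = [15760429/1349425 -2591769/1349425; -2591769/1349425 140264309/1349425]
step 2: K = P̄·Hᵀ·S⁻¹ = [-179557781/816610192 268677767/816610192; 356523793/816610192 263494229/816610192]
step 2: x' = x̄ + K·y = [186383539/816610192, 1366936201/816610192]
step 2: P' = (I − K·H)·P̄ = [209264443/408305096 -149851119/408305096; -149851119/408305096 563196467/408305096]

step 0: x' = [-5740/3743, 35/3743], P' = [2311/3743 -2091/3743; -2091/3743 6563/3743]
step 1: x' = [-748304/1349425, -132716/192775], P' = [701606/1349425 -74526/192775; -74526/192775 276022/192775]
step 2: x' = [186383539/816610192, 1366936201/816610192], P' = [209264443/408305096 -149851119/408305096; -149851119/408305096 563196467/408305096]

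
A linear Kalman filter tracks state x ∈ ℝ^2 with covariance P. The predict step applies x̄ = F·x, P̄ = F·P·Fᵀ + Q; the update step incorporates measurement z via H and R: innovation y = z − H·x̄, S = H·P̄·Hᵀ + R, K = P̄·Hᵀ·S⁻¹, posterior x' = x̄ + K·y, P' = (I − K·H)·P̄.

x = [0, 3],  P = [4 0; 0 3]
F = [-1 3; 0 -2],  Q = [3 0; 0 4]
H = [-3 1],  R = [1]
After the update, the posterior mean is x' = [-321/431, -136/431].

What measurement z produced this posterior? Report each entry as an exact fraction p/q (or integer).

z = [2]

x̄ = F·x = [9, -6]
P̄ = F·P·Fᵀ + Q = [34 -18; -18 16]
S = H·P̄·Hᵀ + R = [431]
K = P̄·Hᵀ·S⁻¹ = [-120/431; 70/431]
x' − x̄ = [-4200/431, 2450/431] = K·y
y = (KᵀK)⁻¹·Kᵀ·(x' − x̄) = [35]
z = y + H·x̄ = [35] + [-33] = [2]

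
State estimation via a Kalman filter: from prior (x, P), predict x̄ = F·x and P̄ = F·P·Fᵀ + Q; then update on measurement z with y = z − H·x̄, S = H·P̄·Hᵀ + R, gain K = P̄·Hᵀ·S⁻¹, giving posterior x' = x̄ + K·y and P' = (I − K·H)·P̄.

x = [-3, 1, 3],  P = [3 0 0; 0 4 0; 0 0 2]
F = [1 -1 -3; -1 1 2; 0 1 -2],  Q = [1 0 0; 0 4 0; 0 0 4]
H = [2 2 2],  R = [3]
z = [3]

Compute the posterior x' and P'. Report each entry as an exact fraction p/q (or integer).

x' = [-1081/127, 1118/127, 125/127]
P' = [2402/127 -2173/127 -184/127; -2173/127 2349/127 -188/127; -184/127 -188/127 432/127]

x̄ = F·x = [-13, 10, -5]
P̄ = F·P·Fᵀ + Q = [26 -19 8; -19 19 -4; 8 -4 16]
y = z − H·x̄ = [19]
S = H·P̄·Hᵀ + R = [127]
K = P̄·Hᵀ·S⁻¹ = [30/127; -8/127; 40/127]
x' = x̄ + K·y = [-1081/127, 1118/127, 125/127]
P' = (I − K·H)·P̄ = [2402/127 -2173/127 -184/127; -2173/127 2349/127 -188/127; -184/127 -188/127 432/127]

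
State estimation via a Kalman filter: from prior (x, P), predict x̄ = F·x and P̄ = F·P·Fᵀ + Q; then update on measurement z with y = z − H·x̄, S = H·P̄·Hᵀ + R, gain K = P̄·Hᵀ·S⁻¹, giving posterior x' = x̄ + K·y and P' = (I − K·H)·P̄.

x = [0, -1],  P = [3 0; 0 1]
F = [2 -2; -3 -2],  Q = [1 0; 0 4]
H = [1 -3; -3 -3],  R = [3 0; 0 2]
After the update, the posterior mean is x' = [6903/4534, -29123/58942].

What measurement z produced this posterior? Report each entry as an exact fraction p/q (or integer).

z = [3, -3]

x̄ = F·x = [2, 2]
P̄ = F·P·Fᵀ + Q = [17 -14; -14 35]
S = H·P̄·Hᵀ + R = [419 180; 180 218]
K = P̄·Hᵀ·S⁻¹ = [557/2267 -1107/4534; -7301/29471 -4977/58942]
x' − x̄ = [-2165/4534, -147007/58942] = K·y
y = (KᵀK)⁻¹·Kᵀ·(x' − x̄) = [7, 9]
z = y + H·x̄ = [7, 9] + [-4, -12] = [3, -3]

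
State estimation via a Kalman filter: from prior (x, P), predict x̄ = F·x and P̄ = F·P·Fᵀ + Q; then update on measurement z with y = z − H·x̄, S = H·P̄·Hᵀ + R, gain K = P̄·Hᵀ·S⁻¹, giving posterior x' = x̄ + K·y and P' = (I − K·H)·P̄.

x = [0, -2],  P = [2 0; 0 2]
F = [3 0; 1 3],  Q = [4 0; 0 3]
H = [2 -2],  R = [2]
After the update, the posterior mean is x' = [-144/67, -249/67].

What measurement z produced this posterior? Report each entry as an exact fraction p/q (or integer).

z = [3]

x̄ = F·x = [0, -6]
P̄ = F·P·Fᵀ + Q = [22 6; 6 23]
S = H·P̄·Hᵀ + R = [134]
K = P̄·Hᵀ·S⁻¹ = [16/67; -17/67]
x' − x̄ = [-144/67, 153/67] = K·y
y = (KᵀK)⁻¹·Kᵀ·(x' − x̄) = [-9]
z = y + H·x̄ = [-9] + [12] = [3]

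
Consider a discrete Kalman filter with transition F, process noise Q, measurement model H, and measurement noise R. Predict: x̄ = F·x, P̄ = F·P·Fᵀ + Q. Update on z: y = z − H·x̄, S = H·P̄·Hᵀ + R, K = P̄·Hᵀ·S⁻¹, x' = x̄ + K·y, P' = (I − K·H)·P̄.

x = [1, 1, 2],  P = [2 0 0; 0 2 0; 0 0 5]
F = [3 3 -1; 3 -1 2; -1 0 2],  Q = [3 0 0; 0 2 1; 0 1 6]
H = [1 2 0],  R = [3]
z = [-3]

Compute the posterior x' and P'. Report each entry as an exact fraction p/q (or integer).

x' = [-20/223, -296/223, 403/223]
P' = [7508/223 -3682/223 -4240/223; -3682/223 1970/223 2141/223; -4240/223 2141/223 6048/223]

x̄ = F·x = [4, 6, 3]
P̄ = F·P·Fᵀ + Q = [44 2 -16; 2 42 15; -16 15 28]
y = z − H·x̄ = [-19]
S = H·P̄·Hᵀ + R = [223]
K = P̄·Hᵀ·S⁻¹ = [48/223; 86/223; 14/223]
x' = x̄ + K·y = [-20/223, -296/223, 403/223]
P' = (I − K·H)·P̄ = [7508/223 -3682/223 -4240/223; -3682/223 1970/223 2141/223; -4240/223 2141/223 6048/223]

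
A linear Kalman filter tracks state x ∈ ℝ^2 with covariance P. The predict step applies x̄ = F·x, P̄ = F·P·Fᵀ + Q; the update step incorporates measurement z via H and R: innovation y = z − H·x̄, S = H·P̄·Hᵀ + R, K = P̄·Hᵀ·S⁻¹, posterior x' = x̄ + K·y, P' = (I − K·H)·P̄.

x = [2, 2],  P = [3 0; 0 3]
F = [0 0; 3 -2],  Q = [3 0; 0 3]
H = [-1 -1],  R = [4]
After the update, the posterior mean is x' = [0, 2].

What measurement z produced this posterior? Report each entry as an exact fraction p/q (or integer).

x̄ = F·x = [0, 2]
P̄ = F·P·Fᵀ + Q = [3 0; 0 42]
S = H·P̄·Hᵀ + R = [49]
K = P̄·Hᵀ·S⁻¹ = [-3/49; -6/7]
x' − x̄ = [0, 0] = K·y
y = (KᵀK)⁻¹·Kᵀ·(x' − x̄) = [0]
z = y + H·x̄ = [0] + [-2] = [-2]

z = [-2]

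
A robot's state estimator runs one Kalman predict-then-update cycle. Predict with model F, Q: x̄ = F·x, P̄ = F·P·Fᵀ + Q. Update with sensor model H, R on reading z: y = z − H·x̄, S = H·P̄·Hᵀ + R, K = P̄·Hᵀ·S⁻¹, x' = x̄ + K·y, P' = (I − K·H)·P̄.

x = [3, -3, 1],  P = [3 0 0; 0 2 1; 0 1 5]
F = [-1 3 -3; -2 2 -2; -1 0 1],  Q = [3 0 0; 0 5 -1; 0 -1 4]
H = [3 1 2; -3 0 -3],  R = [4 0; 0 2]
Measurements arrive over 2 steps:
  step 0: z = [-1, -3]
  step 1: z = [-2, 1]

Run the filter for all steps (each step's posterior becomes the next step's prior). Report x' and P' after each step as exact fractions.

step 0: x' = [2775/17083, -3872/1553, 11584/17083], P' = [76542/17083 -3906/1553 -78876/17083; -3906/1553 7270/1553 3600/1553; -78876/17083 3600/1553 84720/17083]
step 1: x' = [-471458655/297160348, -87838837/297160348, 385732195/297160348], P' = [1922829291/297160348 -1151170167/297160348 -1992360675/297160348; -1151170167/297160348 1592822339/297160348 1120607839/297160348; -1992360675/297160348 1120607839/297160348 2123506883/297160348]

step 0: x̄ = F·x = [-15, -14, -2]
step 0: P̄ = F·P·Fᵀ + Q = [51 36 -9; 36 37 -3; -9 -3 12]
step 0: y = z − H·x̄ = [62, -54]
step 0: S = H·P̄·Hᵀ + R = [644 -495; -495 407]
step 0: K = P̄·Hᵀ·S⁻¹ = [657/1553 3501/17083; 688/1553 459/1553; -627/1553 -8766/17083]
step 0: x' = x̄ + K·y = [2775/17083, -3872/1553, 11584/17083]
step 0: P' = (I − K·H)·P̄ = [76542/17083 -3906/1553 -78876/17083; -3906/1553 7270/1553 3600/1553; -78876/17083 3600/1553 84720/17083]
step 1: x̄ = F·x = [-165303/17083, -113902/17083, 8809/17083]
step 1: P̄ = F·P·Fᵀ + Q = [681741/17083 378744/17083 -87672/17083; 378744/17083 446263/17083 131693/17083; -87672/17083 131693/17083 387346/17083]
step 1: y = z − H·x̄ = [558027/17083, -452399/17083]
step 1: S = H·P̄·Hᵀ + R = [9946820/17083 -8675976/17083; -8675976/17083 8077853/17083]
step 1: K = P̄·Hᵀ·S⁻¹ = [158149089/297160348 26074269/74290087; 95131879/297160348 11460873/74290087; -152365105/297160348 -49179828/74290087]
step 1: x' = x̄ + K·y = [-471458655/297160348, -87838837/297160348, 385732195/297160348]
step 1: P' = (I − K·H)·P̄ = [1922829291/297160348 -1151170167/297160348 -1992360675/297160348; -1151170167/297160348 1592822339/297160348 1120607839/297160348; -1992360675/297160348 1120607839/297160348 2123506883/297160348]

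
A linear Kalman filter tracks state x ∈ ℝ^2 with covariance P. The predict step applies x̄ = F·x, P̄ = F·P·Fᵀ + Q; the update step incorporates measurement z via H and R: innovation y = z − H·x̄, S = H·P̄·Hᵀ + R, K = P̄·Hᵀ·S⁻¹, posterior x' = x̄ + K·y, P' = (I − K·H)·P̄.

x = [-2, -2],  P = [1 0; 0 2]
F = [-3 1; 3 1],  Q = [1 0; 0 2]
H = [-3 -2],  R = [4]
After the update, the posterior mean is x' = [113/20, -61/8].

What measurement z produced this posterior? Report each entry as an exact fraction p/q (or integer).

x̄ = F·x = [4, -8]
P̄ = F·P·Fᵀ + Q = [12 -7; -7 13]
S = H·P̄·Hᵀ + R = [80]
K = P̄·Hᵀ·S⁻¹ = [-11/40; -1/16]
x' − x̄ = [33/20, 3/8] = K·y
y = (KᵀK)⁻¹·Kᵀ·(x' − x̄) = [-6]
z = y + H·x̄ = [-6] + [4] = [-2]

z = [-2]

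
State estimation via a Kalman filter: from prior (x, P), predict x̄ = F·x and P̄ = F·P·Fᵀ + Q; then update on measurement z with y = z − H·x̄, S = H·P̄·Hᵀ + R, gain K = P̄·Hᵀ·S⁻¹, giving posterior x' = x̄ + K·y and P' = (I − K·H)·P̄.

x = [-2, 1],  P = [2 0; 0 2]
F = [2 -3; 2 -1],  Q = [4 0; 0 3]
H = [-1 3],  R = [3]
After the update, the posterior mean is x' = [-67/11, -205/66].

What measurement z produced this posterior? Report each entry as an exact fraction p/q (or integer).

z = [-3]

x̄ = F·x = [-7, -5]
P̄ = F·P·Fᵀ + Q = [30 14; 14 13]
S = H·P̄·Hᵀ + R = [66]
K = P̄·Hᵀ·S⁻¹ = [2/11; 25/66]
x' − x̄ = [10/11, 125/66] = K·y
y = (KᵀK)⁻¹·Kᵀ·(x' − x̄) = [5]
z = y + H·x̄ = [5] + [-8] = [-3]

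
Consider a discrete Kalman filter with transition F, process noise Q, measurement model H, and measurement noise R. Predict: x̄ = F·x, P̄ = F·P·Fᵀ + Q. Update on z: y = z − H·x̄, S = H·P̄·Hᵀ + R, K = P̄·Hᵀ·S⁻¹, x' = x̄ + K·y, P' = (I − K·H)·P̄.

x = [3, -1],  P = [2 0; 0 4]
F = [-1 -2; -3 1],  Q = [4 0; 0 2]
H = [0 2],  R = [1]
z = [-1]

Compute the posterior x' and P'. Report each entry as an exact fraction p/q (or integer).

x' = [-173/97, -58/97]
P' = [2118/97 -2/97; -2/97 24/97]

x̄ = F·x = [-1, -10]
P̄ = F·P·Fᵀ + Q = [22 -2; -2 24]
y = z − H·x̄ = [19]
S = H·P̄·Hᵀ + R = [97]
K = P̄·Hᵀ·S⁻¹ = [-4/97; 48/97]
x' = x̄ + K·y = [-173/97, -58/97]
P' = (I − K·H)·P̄ = [2118/97 -2/97; -2/97 24/97]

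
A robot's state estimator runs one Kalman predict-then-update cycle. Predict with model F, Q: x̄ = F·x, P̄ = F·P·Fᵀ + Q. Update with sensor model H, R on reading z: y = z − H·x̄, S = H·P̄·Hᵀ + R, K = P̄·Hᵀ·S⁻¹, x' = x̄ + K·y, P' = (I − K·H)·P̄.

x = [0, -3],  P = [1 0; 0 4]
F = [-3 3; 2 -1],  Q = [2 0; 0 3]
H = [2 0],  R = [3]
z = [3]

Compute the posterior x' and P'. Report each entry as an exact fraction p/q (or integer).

x' = [255/191, -183/191]
P' = [141/191 -54/191; -54/191 805/191]

x̄ = F·x = [-9, 3]
P̄ = F·P·Fᵀ + Q = [47 -18; -18 11]
y = z − H·x̄ = [21]
S = H·P̄·Hᵀ + R = [191]
K = P̄·Hᵀ·S⁻¹ = [94/191; -36/191]
x' = x̄ + K·y = [255/191, -183/191]
P' = (I − K·H)·P̄ = [141/191 -54/191; -54/191 805/191]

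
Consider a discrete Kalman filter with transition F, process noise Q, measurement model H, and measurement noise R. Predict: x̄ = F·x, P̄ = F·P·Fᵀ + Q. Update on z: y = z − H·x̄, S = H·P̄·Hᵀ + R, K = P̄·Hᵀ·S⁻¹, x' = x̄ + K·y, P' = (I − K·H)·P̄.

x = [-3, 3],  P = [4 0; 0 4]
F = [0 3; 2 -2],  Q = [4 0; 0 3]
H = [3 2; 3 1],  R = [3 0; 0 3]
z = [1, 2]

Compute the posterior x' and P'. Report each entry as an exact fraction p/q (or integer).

x̄ = F·x = [9, -12]
P̄ = F·P·Fᵀ + Q = [40 -24; -24 35]
y = z − H·x̄ = [-2, -13]
S = H·P̄·Hᵀ + R = [215 214; 214 254]
K = P̄·Hᵀ·S⁻¹ = [-376/1469 872/1469; 95/113 -193/226]
x' = x̄ + K·y = [2637/1469, -583/226]
P' = (I − K·H)·P̄ = [2120/1469 -288/113; -288/113 1149/226]

x' = [2637/1469, -583/226]
P' = [2120/1469 -288/113; -288/113 1149/226]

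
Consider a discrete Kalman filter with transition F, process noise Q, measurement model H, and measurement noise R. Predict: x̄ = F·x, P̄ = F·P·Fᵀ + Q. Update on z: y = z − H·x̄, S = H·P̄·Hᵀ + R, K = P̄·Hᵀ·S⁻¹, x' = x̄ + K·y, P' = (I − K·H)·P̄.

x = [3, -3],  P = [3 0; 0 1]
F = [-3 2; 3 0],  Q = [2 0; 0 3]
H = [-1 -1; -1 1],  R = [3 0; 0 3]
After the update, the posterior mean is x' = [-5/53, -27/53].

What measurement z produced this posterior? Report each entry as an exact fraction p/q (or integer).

z = [-1, -1]

x̄ = F·x = [-15, 9]
P̄ = F·P·Fᵀ + Q = [33 -27; -27 30]
S = H·P̄·Hᵀ + R = [12 3; 3 120]
K = P̄·Hᵀ·S⁻¹ = [-20/53 -26/53; -59/159 77/159]
x' − x̄ = [790/53, -504/53] = K·y
y = (KᵀK)⁻¹·Kᵀ·(x' − x̄) = [-7, -25]
z = y + H·x̄ = [-7, -25] + [6, 24] = [-1, -1]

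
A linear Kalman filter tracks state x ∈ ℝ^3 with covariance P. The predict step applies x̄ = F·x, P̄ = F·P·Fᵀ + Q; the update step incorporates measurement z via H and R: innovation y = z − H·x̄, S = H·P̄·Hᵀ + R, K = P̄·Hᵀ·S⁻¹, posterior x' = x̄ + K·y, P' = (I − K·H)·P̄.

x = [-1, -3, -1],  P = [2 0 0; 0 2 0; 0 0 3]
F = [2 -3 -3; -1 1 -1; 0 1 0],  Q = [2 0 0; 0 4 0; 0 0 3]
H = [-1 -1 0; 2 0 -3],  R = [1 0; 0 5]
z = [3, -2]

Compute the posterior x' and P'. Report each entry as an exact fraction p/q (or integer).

x̄ = F·x = [10, -1, -3]
P̄ = F·P·Fᵀ + Q = [55 -1 -6; -1 11 2; -6 2 5]
y = z − H·x̄ = [12, -31]
S = H·P̄·Hᵀ + R = [65 -120; -120 342]
K = P̄·Hᵀ·S⁻¹ = [-518/1305 184/783; -146/261 -172/783; -104/435 -85/522]
x' = x̄ + K·y = [-8018/3915, -707/783, -2143/2610]
P' = (I − K·H)·P̄ = [13649/3915 -2419/783 2522/1305; -2419/783 2857/783 -442/261; 2522/1305 -442/261 1357/870]

x' = [-8018/3915, -707/783, -2143/2610]
P' = [13649/3915 -2419/783 2522/1305; -2419/783 2857/783 -442/261; 2522/1305 -442/261 1357/870]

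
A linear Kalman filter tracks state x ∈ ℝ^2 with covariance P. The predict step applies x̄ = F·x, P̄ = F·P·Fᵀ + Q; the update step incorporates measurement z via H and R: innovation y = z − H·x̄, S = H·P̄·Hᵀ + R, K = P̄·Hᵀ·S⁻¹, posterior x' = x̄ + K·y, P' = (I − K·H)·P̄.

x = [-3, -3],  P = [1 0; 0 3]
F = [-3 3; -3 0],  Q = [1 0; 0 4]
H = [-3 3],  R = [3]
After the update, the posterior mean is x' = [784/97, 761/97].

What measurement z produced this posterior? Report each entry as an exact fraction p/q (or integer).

z = [-1]

x̄ = F·x = [0, 9]
P̄ = F·P·Fᵀ + Q = [37 9; 9 13]
S = H·P̄·Hᵀ + R = [291]
K = P̄·Hᵀ·S⁻¹ = [-28/97; 4/97]
x' − x̄ = [784/97, -112/97] = K·y
y = (KᵀK)⁻¹·Kᵀ·(x' − x̄) = [-28]
z = y + H·x̄ = [-28] + [27] = [-1]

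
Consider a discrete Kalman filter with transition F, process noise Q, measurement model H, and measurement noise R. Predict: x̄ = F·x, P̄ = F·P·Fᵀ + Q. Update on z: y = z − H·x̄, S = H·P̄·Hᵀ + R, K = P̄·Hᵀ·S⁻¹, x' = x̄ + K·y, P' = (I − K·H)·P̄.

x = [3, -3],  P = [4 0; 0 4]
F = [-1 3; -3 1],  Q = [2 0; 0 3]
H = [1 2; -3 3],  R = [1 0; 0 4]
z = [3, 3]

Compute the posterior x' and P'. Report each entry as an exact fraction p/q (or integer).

x' = [28164/101207, 131247/101207]
P' = [30918/101207 1326/101207; 1326/101207 16162/101207]

x̄ = F·x = [-12, -12]
P̄ = F·P·Fᵀ + Q = [42 24; 24 43]
y = z − H·x̄ = [39, 3]
S = H·P̄·Hᵀ + R = [311 60; 60 337]
K = P̄·Hᵀ·S⁻¹ = [33570/101207 -22194/101207; 33650/101207 11127/101207]
x' = x̄ + K·y = [28164/101207, 131247/101207]
P' = (I − K·H)·P̄ = [30918/101207 1326/101207; 1326/101207 16162/101207]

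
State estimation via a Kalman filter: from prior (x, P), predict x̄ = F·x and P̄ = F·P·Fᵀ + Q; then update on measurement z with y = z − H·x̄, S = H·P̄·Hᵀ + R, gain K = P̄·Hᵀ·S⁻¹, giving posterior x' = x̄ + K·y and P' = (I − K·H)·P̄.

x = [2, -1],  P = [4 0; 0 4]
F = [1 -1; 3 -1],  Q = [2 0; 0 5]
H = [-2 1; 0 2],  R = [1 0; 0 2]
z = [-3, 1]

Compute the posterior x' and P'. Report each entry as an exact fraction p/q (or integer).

x̄ = F·x = [3, 7]
P̄ = F·P·Fᵀ + Q = [10 16; 16 45]
y = z − H·x̄ = [-4, -13]
S = H·P̄·Hᵀ + R = [22 26; 26 182]
K = P̄·Hᵀ·S⁻¹ = [-15/32 101/416; 1/128 821/1664]
x' = x̄ + K·y = [55/32, 71/128]
P' = (I − K·H)·P̄ = [37/104 101/416; 101/416 821/1664]

x' = [55/32, 71/128]
P' = [37/104 101/416; 101/416 821/1664]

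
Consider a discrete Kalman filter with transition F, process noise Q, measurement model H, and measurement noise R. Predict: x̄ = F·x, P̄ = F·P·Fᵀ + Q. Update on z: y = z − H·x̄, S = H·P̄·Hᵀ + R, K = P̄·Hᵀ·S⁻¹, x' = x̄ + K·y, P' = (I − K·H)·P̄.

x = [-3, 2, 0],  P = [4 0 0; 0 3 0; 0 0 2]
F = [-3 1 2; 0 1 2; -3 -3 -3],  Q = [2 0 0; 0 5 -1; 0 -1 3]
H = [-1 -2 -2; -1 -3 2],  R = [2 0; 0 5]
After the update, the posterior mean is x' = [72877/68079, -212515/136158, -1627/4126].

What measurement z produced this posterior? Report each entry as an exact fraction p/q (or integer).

x̄ = F·x = [11, 2, 3]
P̄ = F·P·Fᵀ + Q = [49 11 15; 11 16 -22; 15 -22 84]
S = H·P̄·Hᵀ + R = [379 -180; -180 804]
K = P̄·Hᵀ·S⁻¹ = [-7547/22693 -9472/68079; -1478/22693 -38857/272316; -548/2063 1757/8252]
x' − x̄ = [-675992/68079, -484831/136158, -14005/4126] = K·y
y = (KᵀK)⁻¹·Kᵀ·(x' − x̄) = [24, 14]
z = y + H·x̄ = [24, 14] + [-21, -11] = [3, 3]

z = [3, 3]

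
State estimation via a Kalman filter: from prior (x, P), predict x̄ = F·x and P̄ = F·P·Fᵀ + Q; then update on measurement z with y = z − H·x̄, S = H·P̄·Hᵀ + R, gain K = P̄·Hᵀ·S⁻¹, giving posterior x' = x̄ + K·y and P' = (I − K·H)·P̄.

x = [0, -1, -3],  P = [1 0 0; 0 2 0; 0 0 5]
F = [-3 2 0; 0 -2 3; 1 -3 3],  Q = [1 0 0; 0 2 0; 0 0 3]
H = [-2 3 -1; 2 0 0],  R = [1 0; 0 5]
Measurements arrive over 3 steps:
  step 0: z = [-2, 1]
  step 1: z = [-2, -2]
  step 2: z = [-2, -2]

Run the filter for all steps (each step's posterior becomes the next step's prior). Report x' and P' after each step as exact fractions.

step 0: x̄ = F·x = [-2, -7, -6]
step 0: P̄ = F·P·Fᵀ + Q = [18 -8 -15; -8 55 57; -15 57 67]
step 0: y = z − H·x̄ = [9, 5]
step 0: S = H·P̄·Hᵀ + R = [329 -90; -90 77]
step 0: K = P̄·Hᵀ·S⁻¹ = [-225/17233 7794/17233; 8108/17233 5896/17233; 7618/17233 2190/17233]
step 0: x' = x̄ + K·y = [2479/17233, -18179/17233, -23886/17233]
step 0: P' = (I − K·H)·P̄ = [19485/17233 14740/17233 5475/17233; 14740/17233 36759/17233 72689/17233; 5475/17233 72689/17233 199499/17233]
step 1: x̄ = F·x = [-2305/907, -35300/17233, -14642/17233]
step 1: P̄ = F·P·Fᵀ + Q = [8566/907 17277/907 14210/907; 17277/907 1104725/17233 912655/17233; 14210/907 912655/17233 833514/17233]
step 1: y = z − H·x̄ = [-30798/17233, 2796/907]
step 1: S = H·P̄·Hᵀ + R = [3109162/17233 40978/907; 40978/907 38799/907]
step 1: K = P̄·Hᵀ·S⁻¹ = [278065/13975058 2938557/6987529; 22492227/48912703 2829392/6987529; 33972227/97825406 2555449/6987529]
step 1: x' = x̄ + K·y = [-8947534/6987529, -79334630/48912703, -16771799/48912703]
step 1: P' = (I − K·H)·P̄ = [14692785/13975058 7073480/6987529 12777245/13975058; 7073480/6987529 103481621/48912703 188923916/48912703; 12777245/13975058 188923916/48912703 920689839/97825406]
step 2: x̄ = F·x = [29228954/48912703, 108353863/48912703, 125055755/48912703]
step 2: P̄ = F·P·Fᵀ + Q = [662979189/97825406 1228439909/97825406 500554270/48912703; 1228439909/97825406 4775538347/97825406 1965267614/48912703; 500554270/48912703 1965267614/48912703 1843207218/48912703]
step 2: y = z − H·x̄ = [-239373332/48912703, -156283314/48912703]
step 2: S = H·P̄·Hᵀ + R = [15095945605/97825406 1358252809/48912703; 1358252809/48912703 1570521893/48912703]
step 2: K = P̄·Hᵀ·S⁻¹ = [6791264045/409276332201 166898302088/409276332201; 186692268691/409276332201 158670874330/409276332201; 46786329856/136425444067 46499837732/136425444067]
step 2: x' = x̄ + K·y = [-29266143746/37206939291, -46725338893/37206939291, -2612746635/12402313097]
step 2: P' = (I − K·H)·P̄ = [417245755220/409276332201 396677185825/409276332201 116249594330/136425444067; 396677185825/409276332201 843260404577/409276332201 516578191130/136425444067; 116249594330/136425444067 516578191130/136425444067 1270449054874/136425444067]

step 0: x' = [2479/17233, -18179/17233, -23886/17233], P' = [19485/17233 14740/17233 5475/17233; 14740/17233 36759/17233 72689/17233; 5475/17233 72689/17233 199499/17233]
step 1: x' = [-8947534/6987529, -79334630/48912703, -16771799/48912703], P' = [14692785/13975058 7073480/6987529 12777245/13975058; 7073480/6987529 103481621/48912703 188923916/48912703; 12777245/13975058 188923916/48912703 920689839/97825406]
step 2: x' = [-29266143746/37206939291, -46725338893/37206939291, -2612746635/12402313097], P' = [417245755220/409276332201 396677185825/409276332201 116249594330/136425444067; 396677185825/409276332201 843260404577/409276332201 516578191130/136425444067; 116249594330/136425444067 516578191130/136425444067 1270449054874/136425444067]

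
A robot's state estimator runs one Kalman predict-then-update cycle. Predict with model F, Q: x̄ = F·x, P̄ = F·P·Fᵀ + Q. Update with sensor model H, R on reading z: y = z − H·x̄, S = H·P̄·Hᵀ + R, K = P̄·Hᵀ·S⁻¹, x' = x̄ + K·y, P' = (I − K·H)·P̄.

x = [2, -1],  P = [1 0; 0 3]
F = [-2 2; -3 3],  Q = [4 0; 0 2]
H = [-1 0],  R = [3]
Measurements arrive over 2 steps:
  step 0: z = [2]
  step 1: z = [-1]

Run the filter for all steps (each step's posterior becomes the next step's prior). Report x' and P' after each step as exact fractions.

step 0: x̄ = F·x = [-6, -9]
step 0: P̄ = F·P·Fᵀ + Q = [20 24; 24 38]
step 0: y = z − H·x̄ = [-4]
step 0: S = H·P̄·Hᵀ + R = [23]
step 0: K = P̄·Hᵀ·S⁻¹ = [-20/23; -24/23]
step 0: x' = x̄ + K·y = [-58/23, -111/23]
step 0: P' = (I − K·H)·P̄ = [60/23 72/23; 72/23 298/23]
step 1: x̄ = F·x = [-106/23, -159/23]
step 1: P̄ = F·P·Fᵀ + Q = [948/23 1284/23; 1284/23 1972/23]
step 1: y = z − H·x̄ = [-129/23]
step 1: S = H·P̄·Hᵀ + R = [1017/23]
step 1: K = P̄·Hᵀ·S⁻¹ = [-316/339; -428/339]
step 1: x' = x̄ + K·y = [70/113, 19/113]
step 1: P' = (I − K·H)·P̄ = [316/113 428/113; 428/113 1724/113]

step 0: x' = [-58/23, -111/23], P' = [60/23 72/23; 72/23 298/23]
step 1: x' = [70/113, 19/113], P' = [316/113 428/113; 428/113 1724/113]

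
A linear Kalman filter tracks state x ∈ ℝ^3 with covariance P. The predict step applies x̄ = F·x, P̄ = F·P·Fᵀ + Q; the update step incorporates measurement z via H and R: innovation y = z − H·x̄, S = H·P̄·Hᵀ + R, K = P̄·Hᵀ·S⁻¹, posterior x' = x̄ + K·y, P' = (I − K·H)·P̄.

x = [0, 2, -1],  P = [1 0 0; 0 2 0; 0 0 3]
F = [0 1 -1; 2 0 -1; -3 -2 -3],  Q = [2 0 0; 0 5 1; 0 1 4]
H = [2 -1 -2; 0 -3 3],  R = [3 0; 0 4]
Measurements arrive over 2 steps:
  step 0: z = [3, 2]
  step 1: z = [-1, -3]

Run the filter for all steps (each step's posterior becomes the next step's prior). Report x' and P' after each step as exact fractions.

step 0: x' = [16231/5243, 3315/5243, 6697/5243], P' = [70809/10486 23215/5243 23452/5243; 23215/5243 17872/5243 16544/5243; 23452/5243 16544/5243 17502/5243]
step 1: x' = [-393307736/1061466949, 904033858/1061466949, -219862643/1061466949], P' = [2188627868/1061466949 1333789889/1061466949 1390818793/1061466949; 1333789889/1061466949 2658871619/2122933898 2142487875/2122933898; 1390818793/1061466949 2142487875/2122933898 2552274923/2122933898]

step 0: x̄ = F·x = [3, 1, -1]
step 0: P̄ = F·P·Fᵀ + Q = [7 3 5; 3 12 4; 5 4 48]
step 0: y = z − H·x̄ = [-4, 8]
step 0: S = H·P̄·Hᵀ + R = [199 -228; -228 472]
step 0: K = P̄·Hᵀ·S⁻¹ = [230/5243 711/20972; -1510/5243 -996/5243; -1548/5243 1437/10486]
step 0: x' = x̄ + K·y = [16231/5243, 3315/5243, 6697/5243]
step 0: P' = (I − K·H)·P̄ = [70809/10486 23215/5243 23452/5243; 23215/5243 17872/5243 16544/5243; 23452/5243 16544/5243 17502/5243]
step 1: x̄ = F·x = [-3382/5243, 25765/5243, -75414/5243]
step 1: P̄ = F·P·Fᵀ + Q = [12772/5243 484/5243 929/5243; 484/5243 91527/5243 -284806/5243; 929/5243 -284806/5243 2935725/10486]
step 1: y = z − H·x̄ = [-123542/5243, 287808/5243]
step 1: S = H·P̄·Hᵀ + R = [4881202/5243 -9384342/5243; -9384342/5243 38363971/10486]
step 1: K = P̄·Hᵀ·S⁻¹ = [87276087/1061466949 42771678/1061466949; -536229271/2122933898 -193643904/1061466949; -561254183/2122933898 153670143/1061466949]
step 1: x' = x̄ + K·y = [-393307736/1061466949, 904033858/1061466949, -219862643/1061466949]
step 1: P' = (I − K·H)·P̄ = [2188627868/1061466949 1333789889/1061466949 1390818793/1061466949; 1333789889/1061466949 2658871619/2122933898 2142487875/2122933898; 1390818793/1061466949 2142487875/2122933898 2552274923/2122933898]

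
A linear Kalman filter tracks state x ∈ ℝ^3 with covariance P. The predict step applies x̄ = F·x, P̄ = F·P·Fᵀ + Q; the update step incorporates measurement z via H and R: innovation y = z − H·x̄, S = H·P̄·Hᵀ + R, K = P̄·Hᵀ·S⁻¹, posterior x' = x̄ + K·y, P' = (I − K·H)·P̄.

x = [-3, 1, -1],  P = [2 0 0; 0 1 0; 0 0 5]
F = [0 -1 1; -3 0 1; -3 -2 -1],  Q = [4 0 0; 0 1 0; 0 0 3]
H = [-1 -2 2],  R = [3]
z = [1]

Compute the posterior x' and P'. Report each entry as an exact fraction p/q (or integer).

x̄ = F·x = [-2, 8, 8]
P̄ = F·P·Fᵀ + Q = [10 5 -3; 5 24 13; -3 13 30]
y = z − H·x̄ = [-1]
S = H·P̄·Hᵀ + R = [157]
K = P̄·Hᵀ·S⁻¹ = [-26/157; -27/157; 37/157]
x' = x̄ + K·y = [-288/157, 1283/157, 1219/157]
P' = (I − K·H)·P̄ = [894/157 83/157 491/157; 83/157 3039/157 3040/157; 491/157 3040/157 3341/157]

x' = [-288/157, 1283/157, 1219/157]
P' = [894/157 83/157 491/157; 83/157 3039/157 3040/157; 491/157 3040/157 3341/157]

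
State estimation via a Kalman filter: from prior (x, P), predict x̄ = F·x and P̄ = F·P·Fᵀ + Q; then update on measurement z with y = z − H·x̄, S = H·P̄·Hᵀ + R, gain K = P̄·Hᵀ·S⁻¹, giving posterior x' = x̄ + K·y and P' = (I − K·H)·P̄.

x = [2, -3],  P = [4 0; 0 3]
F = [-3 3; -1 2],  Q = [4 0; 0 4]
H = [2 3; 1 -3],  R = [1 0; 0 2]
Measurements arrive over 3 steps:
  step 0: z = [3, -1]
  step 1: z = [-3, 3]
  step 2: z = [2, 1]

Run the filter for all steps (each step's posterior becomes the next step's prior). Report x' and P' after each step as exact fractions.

step 0: x̄ = F·x = [-15, -8]
step 0: P̄ = F·P·Fᵀ + Q = [67 30; 30 20]
step 0: y = z − H·x̄ = [57, -10]
step 0: S = H·P̄·Hᵀ + R = [809 -136; -136 69]
step 0: K = P̄·Hᵀ·S⁻¹ = [12328/37325 11857/37325; 168/1493 -318/1493]
step 0: x' = x̄ + K·y = [24251/37325, 812/1493]
step 0: P' = (I − K·H)·P̄ = [12014/37325 -156/1493; -156/1493 160/1493]
step 1: x̄ = F·x = [-11853/37325, 16349/37325]
step 1: P̄ = F·P·Fᵀ + Q = [363626/37325 95142/37325; 95142/37325 192914/37325]
step 1: y = z − H·x̄ = [-137316/37325, 6915/1493]
step 1: S = H·P̄·Hᵀ + R = [4369759/37325 -51776/1493; -51776/1493 64146/1493]
step 1: K = P̄·Hᵀ·S⁻¹ = [23110558/71427899 22136980/71427899; 8134986/71427899 -14973720/71427899]
step 1: x' = x̄ + K·y = [-5174919/71427899, -67993861/71427899]
step 1: P' = (I − K·H)·P̄ = [22461506/71427899 -7270818/71427899; -7270818/71427899 7558874/71427899]
step 2: x̄ = F·x = [-188456826/71427899, -130812803/71427899]
step 2: P̄ = F·P·Fᵀ + Q = [686769740/71427899 178175124/71427899; 178175124/71427899 367491870/71427899]
step 2: y = z − H·x̄ = [912207859/71427899, -132553684/71427899]
step 2: S = H·P̄·Hᵀ + R = [8264035177/71427899 -2468412722/71427899; -2468412722/71427899 3068001624/71427899]
step 2: K = P̄·Hᵀ·S⁻¹ = [21804323264/67414176559 20888351930/67414176559; 7679509875/67414176559 -28262538027/134828353118]
step 2: x' = x̄ + K·y = [61832776278/67414176559, 837538718/67414176559]
step 2: P' = (I − K·H)·P̄ = [21193675708/67414176559 -6861009384/67414176559; -6861009384/67414176559 7133842881/67414176559]

step 0: x' = [24251/37325, 812/1493], P' = [12014/37325 -156/1493; -156/1493 160/1493]
step 1: x' = [-5174919/71427899, -67993861/71427899], P' = [22461506/71427899 -7270818/71427899; -7270818/71427899 7558874/71427899]
step 2: x' = [61832776278/67414176559, 837538718/67414176559], P' = [21193675708/67414176559 -6861009384/67414176559; -6861009384/67414176559 7133842881/67414176559]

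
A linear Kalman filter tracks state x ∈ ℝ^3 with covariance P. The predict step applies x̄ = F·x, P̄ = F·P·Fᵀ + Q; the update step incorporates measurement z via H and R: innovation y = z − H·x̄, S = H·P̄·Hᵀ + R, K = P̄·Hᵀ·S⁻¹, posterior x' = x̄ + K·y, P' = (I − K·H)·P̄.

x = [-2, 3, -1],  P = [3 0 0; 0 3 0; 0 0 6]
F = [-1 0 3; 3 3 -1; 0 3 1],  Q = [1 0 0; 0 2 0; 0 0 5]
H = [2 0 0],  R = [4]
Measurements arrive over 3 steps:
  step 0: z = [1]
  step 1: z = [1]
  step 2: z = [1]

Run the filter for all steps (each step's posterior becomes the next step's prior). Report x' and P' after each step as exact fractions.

step 0: x̄ = F·x = [-1, 4, 8]
step 0: P̄ = F·P·Fᵀ + Q = [58 -27 18; -27 62 21; 18 21 38]
step 0: y = z − H·x̄ = [3]
step 0: S = H·P̄·Hᵀ + R = [236]
step 0: K = P̄·Hᵀ·S⁻¹ = [29/59; -27/118; 9/59]
step 0: x' = x̄ + K·y = [28/59, 391/118, 499/59]
step 0: P' = (I − K·H)·P̄ = [58/59 -27/59 18/59; -27/59 2929/59 1725/59; 18/59 1725/59 1918/59]
step 1: x̄ = F·x = [1469/59, 343/118, 2171/118]
step 1: P̄ = F·P·Fᵀ + Q = [17271/59 9858/59 21342/59; 9858/59 17975/59 24254/59; 21342/59 24254/59 38924/59]
step 1: y = z − H·x̄ = [-2879/59]
step 1: S = H·P̄·Hᵀ + R = [69320/59]
step 1: K = P̄·Hᵀ·S⁻¹ = [17271/34660; 4929/17330; 10671/17330]
step 1: x' = x̄ + K·y = [20209/34660, -95072/8665, -100933/8665]
step 1: P' = (I − K·H)·P̄ = [17271/17330 4929/8665 10671/8665; 4929/8665 1816327/8665 1779088/8665; 10671/8665 1779088/8665 1856542/8665]
step 2: x̄ = F·x = [-246281/6932, -135301/6932, -386149/8665]
step 2: P̄ = F·P·Fᵀ + Q = [6664861/3466 4203273/3466 4311192/1733; 4203273/3466 3059481/3466 2913355/1733; 4311192/1733 2913355/1733 28921338/8665]
step 2: y = z − H·x̄ = [249747/3466]
step 2: S = H·P̄·Hᵀ + R = [13336654/1733]
step 2: K = P̄·Hᵀ·S⁻¹ = [6664861/13336654; 4203273/13336654; 4311192/6668327]
step 2: x' = x̄ + K·y = [3209290/6668327, 21281522/6668327, 67397789/33341635]
step 2: P' = (I − K·H)·P̄ = [6664861/6668327 4203273/6668327 8622384/6668327; 4203273/6668327 788838963/6668327 753656593/6668327; 8622384/6668327 753656593/6668327 4035299742/33341635]

step 0: x' = [28/59, 391/118, 499/59], P' = [58/59 -27/59 18/59; -27/59 2929/59 1725/59; 18/59 1725/59 1918/59]
step 1: x' = [20209/34660, -95072/8665, -100933/8665], P' = [17271/17330 4929/8665 10671/8665; 4929/8665 1816327/8665 1779088/8665; 10671/8665 1779088/8665 1856542/8665]
step 2: x' = [3209290/6668327, 21281522/6668327, 67397789/33341635], P' = [6664861/6668327 4203273/6668327 8622384/6668327; 4203273/6668327 788838963/6668327 753656593/6668327; 8622384/6668327 753656593/6668327 4035299742/33341635]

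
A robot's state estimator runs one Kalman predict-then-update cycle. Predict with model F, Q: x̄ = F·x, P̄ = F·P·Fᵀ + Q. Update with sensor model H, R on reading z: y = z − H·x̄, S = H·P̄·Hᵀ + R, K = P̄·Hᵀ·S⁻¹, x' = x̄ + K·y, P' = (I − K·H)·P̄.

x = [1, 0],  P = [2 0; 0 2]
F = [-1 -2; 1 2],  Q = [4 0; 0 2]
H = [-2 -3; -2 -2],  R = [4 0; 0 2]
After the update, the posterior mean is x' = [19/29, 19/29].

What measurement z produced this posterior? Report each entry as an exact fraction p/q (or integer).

z = [-3, -3]

x̄ = F·x = [-1, 1]
P̄ = F·P·Fᵀ + Q = [14 -10; -10 12]
S = H·P̄·Hᵀ + R = [48 28; 28 26]
K = P̄·Hᵀ·S⁻¹ = [69/116 -55/58; -19/29 16/29]
x' − x̄ = [48/29, -10/29] = K·y
y = (KᵀK)⁻¹·Kᵀ·(x' − x̄) = [-2, -3]
z = y + H·x̄ = [-2, -3] + [-1, 0] = [-3, -3]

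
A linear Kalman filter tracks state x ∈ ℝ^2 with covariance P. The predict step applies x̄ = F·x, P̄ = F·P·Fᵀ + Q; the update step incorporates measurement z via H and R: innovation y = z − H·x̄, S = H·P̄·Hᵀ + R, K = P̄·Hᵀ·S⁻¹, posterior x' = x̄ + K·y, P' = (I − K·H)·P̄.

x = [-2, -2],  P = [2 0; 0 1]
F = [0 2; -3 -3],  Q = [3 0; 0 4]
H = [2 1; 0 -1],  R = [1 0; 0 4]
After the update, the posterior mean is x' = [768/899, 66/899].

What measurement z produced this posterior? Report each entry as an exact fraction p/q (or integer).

z = [2, 2]

x̄ = F·x = [-4, 12]
P̄ = F·P·Fᵀ + Q = [7 -6; -6 31]
S = H·P̄·Hᵀ + R = [36 -19; -19 35]
K = P̄·Hᵀ·S⁻¹ = [394/899 368/899; 76/899 -755/899]
x' − x̄ = [4364/899, -10722/899] = K·y
y = (KᵀK)⁻¹·Kᵀ·(x' − x̄) = [-2, 14]
z = y + H·x̄ = [-2, 14] + [4, -12] = [2, 2]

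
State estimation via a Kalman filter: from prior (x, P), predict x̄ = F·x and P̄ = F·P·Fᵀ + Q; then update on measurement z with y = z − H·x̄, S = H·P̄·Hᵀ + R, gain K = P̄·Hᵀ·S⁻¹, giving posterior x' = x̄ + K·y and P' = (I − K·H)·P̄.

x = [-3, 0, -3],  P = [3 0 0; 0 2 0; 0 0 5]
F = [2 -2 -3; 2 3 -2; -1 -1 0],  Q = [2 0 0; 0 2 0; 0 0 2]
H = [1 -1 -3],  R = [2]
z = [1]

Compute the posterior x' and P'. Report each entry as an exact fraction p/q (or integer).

x' = [493/64, 49/32, 115/64]
P' = [2439/64 659/32 345/64; 659/32 783/16 -307/32; 345/64 -307/32 327/64]

x̄ = F·x = [3, 0, 3]
P̄ = F·P·Fᵀ + Q = [67 30 -2; 30 52 -12; -2 -12 7]
y = z − H·x̄ = [7]
S = H·P̄·Hᵀ + R = [64]
K = P̄·Hᵀ·S⁻¹ = [43/64; 7/32; -11/64]
x' = x̄ + K·y = [493/64, 49/32, 115/64]
P' = (I − K·H)·P̄ = [2439/64 659/32 345/64; 659/32 783/16 -307/32; 345/64 -307/32 327/64]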